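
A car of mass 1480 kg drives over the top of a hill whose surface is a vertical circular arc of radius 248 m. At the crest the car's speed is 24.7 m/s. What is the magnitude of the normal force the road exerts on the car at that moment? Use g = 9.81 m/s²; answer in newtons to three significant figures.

10900 N

At the crest the centripetal acceleration points downward (toward the centre of the arc), so mg − N = mv²/r.
N = m(g − v²/r) = 1480 × (9.81 − (24.7)²/248) = 1480 × (9.81 − 2.460) = 1480 × 7.350 = 10880 N.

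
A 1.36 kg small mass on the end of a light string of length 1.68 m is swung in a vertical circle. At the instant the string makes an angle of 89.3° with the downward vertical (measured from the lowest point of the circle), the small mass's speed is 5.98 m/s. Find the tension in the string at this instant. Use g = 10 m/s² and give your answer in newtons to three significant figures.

29.1 N

Take the radial direction toward the centre of the circle as positive. The component of the weight along the string toward the centre is −mg cos φ (φ measured from the bottom), so Newton's second law along the string gives T − mg cos φ = m v²/r.
cos 89.3° = 0.01222, so T = m(v²/r + g cos φ) = 1.36 × ((5.98)²/1.68 + 10.0 × 0.01222) = 1.36 × (21.29 + (0.1222)) = 1.36 × 21.41 = 29.12 N.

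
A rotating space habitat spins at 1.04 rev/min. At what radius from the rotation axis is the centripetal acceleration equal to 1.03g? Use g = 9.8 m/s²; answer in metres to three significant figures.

851 m

ω = 1.04 rev/min × 2π/60 = 0.1089 rad/s.
a_c = ω²r = 1.03g ⇒ r = 1.03 × 9.8 / (0.1089)² = 10.09/0.01186 = 851.0 m.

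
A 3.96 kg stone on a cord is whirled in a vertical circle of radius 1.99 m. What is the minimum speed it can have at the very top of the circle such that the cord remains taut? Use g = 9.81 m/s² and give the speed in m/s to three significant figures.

At the top, both weight mg and T point toward the centre: T + mg = mv²/r.
At minimum speed T → 0, so mg = mv_min²/r ⇒ v_min = √(g r) = √(9.81 × 1.99) = 4.418 m/s.

4.42 m/s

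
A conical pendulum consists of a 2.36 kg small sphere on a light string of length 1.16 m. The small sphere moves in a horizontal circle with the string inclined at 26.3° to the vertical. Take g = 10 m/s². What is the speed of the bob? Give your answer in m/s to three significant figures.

1.59 m/s

The radius of the circle is r = L sinθ = 1.16 × sin 26.3° = 0.5140 m.
Horizontally T sinθ = mv²/r and vertically T cosθ = mg, so tanθ = v²/(rg).
v = √(r g tanθ) = √(0.5140 × 10.0 × 0.4942) = √2.540 = 1.594 m/s.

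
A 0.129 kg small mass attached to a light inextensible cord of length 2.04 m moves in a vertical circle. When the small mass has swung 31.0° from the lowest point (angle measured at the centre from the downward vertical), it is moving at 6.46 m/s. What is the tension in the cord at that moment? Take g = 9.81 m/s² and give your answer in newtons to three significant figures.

3.72 N

Take the radial direction toward the centre of the circle as positive. The component of the weight along the string toward the centre is −mg cos φ (φ measured from the bottom), so Newton's second law along the string gives T − mg cos φ = m v²/r.
cos 31.0° = 0.8572, so T = m(v²/r + g cos φ) = 0.129 × ((6.46)²/2.04 + 9.81 × 0.8572) = 0.129 × (20.46 + (8.409)) = 0.129 × 28.87 = 3.724 N.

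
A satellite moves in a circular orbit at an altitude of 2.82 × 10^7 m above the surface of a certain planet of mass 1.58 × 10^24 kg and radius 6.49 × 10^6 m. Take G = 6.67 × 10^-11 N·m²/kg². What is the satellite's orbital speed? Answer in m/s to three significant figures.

Orbital radius r = R + h = 6.49 × 10^6 + 2.82 × 10^7 = 3.469 × 10^7 m.
Gravity supplies the centripetal force: G M m / r² = m v² / r, so v = √(GM/r).
v = √(6.67 × 10^-11 × 1.58 × 10^24 / 3.469 × 10^7) = √(3.038 × 10^6) = 1743 m/s.

1740 m/s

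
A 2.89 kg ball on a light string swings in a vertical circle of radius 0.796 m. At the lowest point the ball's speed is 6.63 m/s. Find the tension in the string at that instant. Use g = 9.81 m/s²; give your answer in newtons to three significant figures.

At the lowest point, T points up (toward the centre) and the weight mg points down (away from the centre), so the net inward force is T − mg = mv²/r.
T = m(v²/r + g) = 2.89 × ((6.63)²/0.796 + 9.81) = 2.89 × (55.22 + 9.81) = 2.89 × 65.03 = 187.9 N.

188 N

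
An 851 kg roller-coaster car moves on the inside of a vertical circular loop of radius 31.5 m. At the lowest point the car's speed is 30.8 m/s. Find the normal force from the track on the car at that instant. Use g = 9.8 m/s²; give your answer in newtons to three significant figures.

At the lowest point, N points up (toward the centre) and the weight mg points down (away from the centre), so the net inward force is N − mg = mv²/r.
N = m(v²/r + g) = 851 × ((30.8)²/31.5 + 9.8) = 851 × (30.12 + 9.8) = 851 × 39.92 = 33970 N.

34000 N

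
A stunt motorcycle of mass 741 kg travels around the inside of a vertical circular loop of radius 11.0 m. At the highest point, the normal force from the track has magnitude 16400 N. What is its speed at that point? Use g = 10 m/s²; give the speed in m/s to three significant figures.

At the top, N + mg = mv²/r, so v = √(r(N/m + g)) = √(11.0 × (16400/741 + 10.0)) = √(11.0 × 32.13) = √353.5 = 18.80 m/s.

18.8 m/s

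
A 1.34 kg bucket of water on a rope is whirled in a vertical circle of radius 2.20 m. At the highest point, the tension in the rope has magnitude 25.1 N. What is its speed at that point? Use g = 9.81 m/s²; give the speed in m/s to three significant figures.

At the top, T + mg = mv²/r, so v = √(r(T/m + g)) = √(2.20 × (25.1/1.34 + 9.81)) = √(2.20 × 28.54) = √62.79 = 7.924 m/s.

7.92 m/s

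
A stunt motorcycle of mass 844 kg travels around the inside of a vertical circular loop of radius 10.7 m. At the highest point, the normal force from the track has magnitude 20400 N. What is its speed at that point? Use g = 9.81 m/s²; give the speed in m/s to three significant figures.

19.1 m/s

At the top, N + mg = mv²/r, so v = √(r(N/m + g)) = √(10.7 × (20400/844 + 9.81)) = √(10.7 × 33.98) = √363.6 = 19.07 m/s.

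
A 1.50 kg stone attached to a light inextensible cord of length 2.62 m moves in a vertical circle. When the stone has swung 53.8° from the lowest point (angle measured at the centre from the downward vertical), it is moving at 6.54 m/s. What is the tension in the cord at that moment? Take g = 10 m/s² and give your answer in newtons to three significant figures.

Take the radial direction toward the centre of the circle as positive. The component of the weight along the string toward the centre is −mg cos φ (φ measured from the bottom), so Newton's second law along the string gives T − mg cos φ = m v²/r.
cos 53.8° = 0.5906, so T = m(v²/r + g cos φ) = 1.50 × ((6.54)²/2.62 + 10.0 × 0.5906) = 1.50 × (16.33 + (5.906)) = 1.50 × 22.23 = 33.35 N.

33.3 N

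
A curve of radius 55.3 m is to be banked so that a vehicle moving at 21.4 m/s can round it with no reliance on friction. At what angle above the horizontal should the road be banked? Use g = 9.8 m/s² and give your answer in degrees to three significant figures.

40.2°

With no friction, the horizontal component of the normal force provides the centripetal force: N sinθ = mv²/r, while N cosθ = mg vertically.
Dividing: tanθ = v²/(r g) = (21.4)²/(55.3 × 9.8) = 458.0/541.9 = 0.8450.
θ = arctan(0.8450) = 40.20°.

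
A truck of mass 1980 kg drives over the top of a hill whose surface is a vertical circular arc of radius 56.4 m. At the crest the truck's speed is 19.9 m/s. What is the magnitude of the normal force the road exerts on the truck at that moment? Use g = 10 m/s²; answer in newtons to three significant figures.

5900 N

At the crest the centripetal acceleration points downward (toward the centre of the arc), so mg − N = mv²/r.
N = m(g − v²/r) = 1980 × (10.0 − (19.9)²/56.4) = 1980 × (10.0 − 7.021) = 1980 × 2.979 = 5898 N.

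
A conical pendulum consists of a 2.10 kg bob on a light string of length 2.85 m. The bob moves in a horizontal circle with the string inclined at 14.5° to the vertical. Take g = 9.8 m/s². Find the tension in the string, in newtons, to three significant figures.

Vertically the bob has no acceleration, so T cosθ = mg.
T = mg/cosθ = 2.10 × 9.8 / cos 14.5° = 20.58/0.9681 = 21.26 N.

21.3 N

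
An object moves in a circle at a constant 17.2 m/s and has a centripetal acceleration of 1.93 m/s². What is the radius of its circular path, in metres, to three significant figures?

a_c = v²/r ⇒ r = v²/a_c = (17.2)²/1.93 = 295.8/1.93 = 153.3 m.

153 m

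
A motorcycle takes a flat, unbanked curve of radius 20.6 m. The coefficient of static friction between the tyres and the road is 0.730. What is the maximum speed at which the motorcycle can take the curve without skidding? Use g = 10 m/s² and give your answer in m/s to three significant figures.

12.3 m/s

The only inward force on a level bend is static friction, so at the limit f_s = μ_s N = μ_s m g = m v²/r.
Mass cancels: v_max = √(μ_s g r) = √(0.730 × 10.0 × 20.6) = √150.4 = 12.26 m/s.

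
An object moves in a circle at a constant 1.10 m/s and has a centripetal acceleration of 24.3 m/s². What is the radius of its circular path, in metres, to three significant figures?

0.0498 m

a_c = v²/r ⇒ r = v²/a_c = (1.10)²/24.3 = 1.210/24.3 = 0.04979 m.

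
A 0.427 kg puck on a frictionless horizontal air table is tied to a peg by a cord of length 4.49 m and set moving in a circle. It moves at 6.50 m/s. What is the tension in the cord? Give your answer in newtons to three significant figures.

The tension is the only horizontal force, so it supplies the full centripetal force: T = m v²/r = 0.427 × (6.500)²/4.49 = 0.427 × 42.25/4.49 = 4.018 N.

4.02 N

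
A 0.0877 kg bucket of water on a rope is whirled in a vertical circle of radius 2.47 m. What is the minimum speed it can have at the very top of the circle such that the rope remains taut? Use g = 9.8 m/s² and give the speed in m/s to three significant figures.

At the highest point the centre is directly below, so both the weight and T act inward: T + mg = mv²/r.
At minimum speed T → 0, so mg = mv_min²/r ⇒ v_min = √(g r) = √(9.8 × 2.47) = 4.920 m/s.

4.92 m/s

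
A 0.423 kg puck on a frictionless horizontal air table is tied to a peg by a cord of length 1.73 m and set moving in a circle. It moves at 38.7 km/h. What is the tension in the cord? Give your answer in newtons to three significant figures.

v = 38.7 km/h = 38.7/3.6 = 10.75 m/s.
The tension is the only horizontal force, so it supplies the full centripetal force: T = m v²/r = 0.423 × (10.75)²/1.73 = 0.423 × 115.6/1.73 = 28.26 N.

28.3 N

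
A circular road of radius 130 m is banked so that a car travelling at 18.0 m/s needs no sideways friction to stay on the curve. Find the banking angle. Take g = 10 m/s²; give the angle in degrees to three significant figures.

14.0°

With no friction, the horizontal component of the normal force provides the centripetal force: N sinθ = mv²/r, while N cosθ = mg vertically.
Dividing: tanθ = v²/(r g) = (18.0)²/(130 × 10.0) = 324.0/1300 = 0.2492.
θ = arctan(0.2492) = 13.99°.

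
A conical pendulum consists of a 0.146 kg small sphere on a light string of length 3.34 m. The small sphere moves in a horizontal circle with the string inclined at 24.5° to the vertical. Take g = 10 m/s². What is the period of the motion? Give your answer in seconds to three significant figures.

3.46 s

r = L sinθ = 1.385 m. From T sinθ = mω²r and T cosθ = mg: tanθ = ω²r/g, so ω² = g tanθ / r = g/(L cosθ).
ω = √(g/(L cosθ)) = √(10.0/(3.34 × 0.9100)) = √3.290 = 1.814 rad/s.
Period = 2π/ω = 3.464 s.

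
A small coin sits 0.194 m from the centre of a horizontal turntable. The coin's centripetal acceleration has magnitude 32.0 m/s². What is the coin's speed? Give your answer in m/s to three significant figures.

a_c = v²/r ⇒ v = √(a_c · r) = √(32.0 × 0.194) = √6.208 = 2.492 m/s.

2.49 m/s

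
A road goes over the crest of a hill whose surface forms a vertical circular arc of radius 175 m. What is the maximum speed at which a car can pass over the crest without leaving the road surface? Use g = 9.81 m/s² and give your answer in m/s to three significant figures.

At the crest the centre of the circle is below the car, so the net downward (centripetal) force is mg − N = mv²/r.
The car leaves the road when N → 0, giving v_max = √(g r) = √(9.81 × 175) = 41.43 m/s.

41.4 m/s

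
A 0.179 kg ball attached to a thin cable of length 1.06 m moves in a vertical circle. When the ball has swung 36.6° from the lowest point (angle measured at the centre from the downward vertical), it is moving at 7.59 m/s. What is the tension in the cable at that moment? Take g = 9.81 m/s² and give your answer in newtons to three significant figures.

Take the radial direction toward the centre of the circle as positive. The component of the weight along the string toward the centre is −mg cos φ (φ measured from the bottom), so Newton's second law along the string gives T − mg cos φ = m v²/r.
cos 36.6° = 0.8028, so T = m(v²/r + g cos φ) = 0.179 × ((7.59)²/1.06 + 9.81 × 0.8028) = 0.179 × (54.35 + (7.876)) = 0.179 × 62.22 = 11.14 N.

11.1 N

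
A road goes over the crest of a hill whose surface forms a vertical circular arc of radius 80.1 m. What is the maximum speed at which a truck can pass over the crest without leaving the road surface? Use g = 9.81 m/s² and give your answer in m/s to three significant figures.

28.0 m/s

At the crest the centre of the circle is below the truck, so the net downward (centripetal) force is mg − N = mv²/r.
The truck leaves the road when N → 0, giving v_max = √(g r) = √(9.81 × 80.1) = 28.03 m/s.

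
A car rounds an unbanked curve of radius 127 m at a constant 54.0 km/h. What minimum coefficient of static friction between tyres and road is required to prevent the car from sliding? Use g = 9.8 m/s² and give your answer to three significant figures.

0.181

v = 54.0/3.6 = 15.00 m/s.
Friction provides the centripetal force: μ_s m g = m v²/r, so μ_s = v²/(g r) = (15.00)²/(9.8 × 127) = 225.0/1245 = 0.1808.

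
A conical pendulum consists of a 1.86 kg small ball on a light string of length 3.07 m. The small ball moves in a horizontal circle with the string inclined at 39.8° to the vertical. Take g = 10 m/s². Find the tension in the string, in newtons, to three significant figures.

Vertically the bob has no acceleration, so T cosθ = mg.
T = mg/cosθ = 1.86 × 10.0 / cos 39.8° = 18.60/0.7683 = 24.21 N.

24.2 N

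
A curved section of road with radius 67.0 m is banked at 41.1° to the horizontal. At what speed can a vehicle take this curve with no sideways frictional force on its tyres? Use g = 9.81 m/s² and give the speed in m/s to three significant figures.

23.9 m/s

On a frictionless banked curve, N sinθ = mv²/r and N cosθ = mg, so tanθ = v²/(rg).
v = √(r g tanθ) = √(67.0 × 9.81 × tan 41.1°) = √(67.0 × 9.81 × 0.8724) = √573.4 = 23.95 m/s.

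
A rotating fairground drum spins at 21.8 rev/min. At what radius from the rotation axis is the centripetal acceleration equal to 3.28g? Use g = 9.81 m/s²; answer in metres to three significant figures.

ω = 21.8 rev/min × 2π/60 = 2.283 rad/s.
a_c = ω²r = 3.28g ⇒ r = 3.28 × 9.81 / (2.283)² = 32.18/5.212 = 6.174 m.

6.17 m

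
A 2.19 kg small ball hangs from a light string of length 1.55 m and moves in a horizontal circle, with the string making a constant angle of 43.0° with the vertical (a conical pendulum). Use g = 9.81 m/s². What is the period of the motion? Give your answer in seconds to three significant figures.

r = L sinθ = 1.057 m. From T sinθ = mω²r and T cosθ = mg: tanθ = ω²r/g, so ω² = g tanθ / r = g/(L cosθ).
ω = √(g/(L cosθ)) = √(9.81/(1.55 × 0.7314)) = √8.654 = 2.942 rad/s.
Period = 2π/ω = 2.136 s.

2.14 s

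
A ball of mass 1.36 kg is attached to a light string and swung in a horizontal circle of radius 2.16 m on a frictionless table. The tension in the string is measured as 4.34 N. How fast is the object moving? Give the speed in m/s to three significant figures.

2.63 m/s

T = m v²/r ⇒ v = √(T r / m) = √(4.34 × 2.16 / 1.36) = √6.893 = 2.625 m/s.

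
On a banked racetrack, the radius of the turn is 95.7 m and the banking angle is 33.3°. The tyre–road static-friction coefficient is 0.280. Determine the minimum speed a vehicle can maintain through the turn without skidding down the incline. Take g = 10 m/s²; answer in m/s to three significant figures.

17.5 m/s

At the minimum speed, friction acts up the slope at its limiting value f = μN. Radially (horizontal, toward centre): N sinθ − μN cosθ = mv²/r. Vertically: N cosθ + μN sinθ = mg.
Dividing: v² = r g (sinθ − μcosθ)/(cosθ + μsinθ).
sinθ − μcosθ = 0.5490 − 0.280×0.8358 = 0.3150; cosθ + μsinθ = 0.8358 + 0.280×0.5490 = 0.9895.
v² = 95.7 × 10.0 × 0.3150/0.9895 = 304.6 m²/s², so v = 17.45 m/s.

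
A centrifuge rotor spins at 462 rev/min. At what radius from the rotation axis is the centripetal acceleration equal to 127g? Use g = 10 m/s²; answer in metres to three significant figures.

0.543 m

ω = 462 rev/min × 2π/60 = 48.38 rad/s.
a_c = ω²r = 127g ⇒ r = 127 × 10.0 / (48.38)² = 1270/2341 = 0.5426 m.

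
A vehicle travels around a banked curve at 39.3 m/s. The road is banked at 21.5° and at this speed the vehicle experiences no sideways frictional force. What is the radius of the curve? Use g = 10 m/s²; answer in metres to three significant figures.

392 m

Frictionless banking: tanθ = v²/(rg), so r = v²/(g tanθ).
r = (39.3)²/(10.0 × tan 21.5°) = 1544/(10.0 × 0.3939) = 1544/3.939 = 392.1 m.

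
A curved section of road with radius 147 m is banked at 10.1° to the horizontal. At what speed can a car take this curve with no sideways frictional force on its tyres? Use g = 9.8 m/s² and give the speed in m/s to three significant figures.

On a frictionless banked curve, N sinθ = mv²/r and N cosθ = mg, so tanθ = v²/(rg).
v = √(r g tanθ) = √(147 × 9.8 × tan 10.1°) = √(147 × 9.8 × 0.1781) = √256.6 = 16.02 m/s.

16.0 m/s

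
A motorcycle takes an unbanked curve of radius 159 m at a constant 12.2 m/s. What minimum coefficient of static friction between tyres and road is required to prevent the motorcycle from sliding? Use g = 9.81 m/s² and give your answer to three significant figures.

Friction provides the centripetal force: μ_s m g = m v²/r, so μ_s = v²/(g r) = (12.20)²/(9.81 × 159) = 148.8/1560 = 0.09542.

0.0954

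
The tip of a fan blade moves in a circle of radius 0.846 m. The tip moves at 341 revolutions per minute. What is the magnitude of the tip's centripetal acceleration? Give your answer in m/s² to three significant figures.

ω = 341 rev/min × 2π/60 = 35.71 rad/s, so v = ωr = 35.71 × 0.846 = 30.21 m/s.
a_c = v²/r = (30.21)²/0.846 = 912.7/0.846 = 1079 m/s².

1080 m/s²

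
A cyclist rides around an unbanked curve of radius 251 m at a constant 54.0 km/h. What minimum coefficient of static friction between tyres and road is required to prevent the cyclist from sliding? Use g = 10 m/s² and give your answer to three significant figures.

0.0896

v = 54.0/3.6 = 15.00 m/s.
Friction provides the centripetal force: μ_s m g = m v²/r, so μ_s = v²/(g r) = (15.00)²/(10.0 × 251) = 225.0/2510 = 0.08964.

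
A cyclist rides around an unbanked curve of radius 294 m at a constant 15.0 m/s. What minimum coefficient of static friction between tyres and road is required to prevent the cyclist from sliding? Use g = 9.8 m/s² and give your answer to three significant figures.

Friction provides the centripetal force: μ_s m g = m v²/r, so μ_s = v²/(g r) = (15.00)²/(9.8 × 294) = 225.0/2881 = 0.07809.

0.0781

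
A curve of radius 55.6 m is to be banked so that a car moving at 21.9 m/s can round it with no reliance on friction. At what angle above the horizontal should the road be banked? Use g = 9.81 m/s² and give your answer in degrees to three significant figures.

With no friction, the horizontal component of the normal force provides the centripetal force: N sinθ = mv²/r, while N cosθ = mg vertically.
Dividing: tanθ = v²/(r g) = (21.9)²/(55.6 × 9.81) = 479.6/545.4 = 0.8793.
θ = arctan(0.8793) = 41.33°.

41.3°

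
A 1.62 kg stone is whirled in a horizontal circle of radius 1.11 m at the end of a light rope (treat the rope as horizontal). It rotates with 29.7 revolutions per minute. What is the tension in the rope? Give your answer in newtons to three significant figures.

17.4 N

ω = 29.7 rev/min × 2π/60 = 3.110 rad/s, so v = ωr = 3.110 × 1.11 = 3.452 m/s.
The tension is the only horizontal force, so it supplies the full centripetal force: T = m v²/r = 1.62 × (3.452)²/1.11 = 1.62 × 11.92/1.11 = 17.39 N.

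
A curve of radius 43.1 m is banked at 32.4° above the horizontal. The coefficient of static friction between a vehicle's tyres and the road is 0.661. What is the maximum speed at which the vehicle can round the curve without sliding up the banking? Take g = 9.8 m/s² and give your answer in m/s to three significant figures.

At the maximum speed, friction acts down the slope at its limiting value f = μN. Radially (horizontal, toward centre): N sinθ + μN cosθ = mv²/r. Vertically: N cosθ − μN sinθ = mg.
Dividing: v² = r g (sinθ + μcosθ)/(cosθ − μsinθ).
sinθ + μcosθ = 0.5358 + 0.661×0.8443 = 1.094; cosθ − μsinθ = 0.8443 − 0.661×0.5358 = 0.4901.
v² = 43.1 × 9.8 × 1.094/0.4901 = 942.7 m²/s², so v = 30.70 m/s.

30.7 m/s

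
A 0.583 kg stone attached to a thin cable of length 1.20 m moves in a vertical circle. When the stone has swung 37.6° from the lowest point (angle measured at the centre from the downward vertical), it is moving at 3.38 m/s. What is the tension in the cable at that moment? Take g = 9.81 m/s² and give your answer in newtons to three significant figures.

10.1 N

Take the radial direction toward the centre of the circle as positive. The component of the weight along the string toward the centre is −mg cos φ (φ measured from the bottom), so Newton's second law along the string gives T − mg cos φ = m v²/r.
cos 37.6° = 0.7923, so T = m(v²/r + g cos φ) = 0.583 × ((3.38)²/1.20 + 9.81 × 0.7923) = 0.583 × (9.520 + (7.772)) = 0.583 × 17.29 = 10.08 N.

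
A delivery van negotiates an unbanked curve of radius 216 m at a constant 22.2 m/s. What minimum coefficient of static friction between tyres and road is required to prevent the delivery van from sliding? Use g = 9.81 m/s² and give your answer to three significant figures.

Friction provides the centripetal force: μ_s m g = m v²/r, so μ_s = v²/(g r) = (22.20)²/(9.81 × 216) = 492.8/2119 = 0.2326.

0.233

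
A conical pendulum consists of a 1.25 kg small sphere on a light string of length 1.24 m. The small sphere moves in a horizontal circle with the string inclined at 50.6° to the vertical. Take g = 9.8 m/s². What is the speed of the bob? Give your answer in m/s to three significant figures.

3.38 m/s

The radius of the circle is r = L sinθ = 1.24 × sin 50.6° = 0.9582 m.
Horizontally T sinθ = mv²/r and vertically T cosθ = mg, so tanθ = v²/(rg).
v = √(r g tanθ) = √(0.9582 × 9.8 × 1.217) = √11.43 = 3.381 m/s.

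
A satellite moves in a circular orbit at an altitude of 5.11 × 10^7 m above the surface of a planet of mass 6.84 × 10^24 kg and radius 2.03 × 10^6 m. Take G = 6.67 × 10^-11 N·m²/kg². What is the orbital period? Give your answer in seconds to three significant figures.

r = R + h = 2.03 × 10^6 + 5.11 × 10^7 = 5.313 × 10^7 m. Gravity provides the centripetal force: G M m / r² = m v² / r ⇒ v = √(GM/r) = 2930 m/s.
T = 2πr/v = 2π × 5.313 × 10^7 / 2930 = 113900 s.

114000 s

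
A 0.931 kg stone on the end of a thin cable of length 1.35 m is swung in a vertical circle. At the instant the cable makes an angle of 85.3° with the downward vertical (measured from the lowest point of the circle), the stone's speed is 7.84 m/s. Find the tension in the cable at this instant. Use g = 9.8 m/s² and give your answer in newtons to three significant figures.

Take the radial direction toward the centre of the circle as positive. The component of the weight along the string toward the centre is −mg cos φ (φ measured from the bottom), so Newton's second law along the string gives T − mg cos φ = m v²/r.
cos 85.3° = 0.08194, so T = m(v²/r + g cos φ) = 0.931 × ((7.84)²/1.35 + 9.8 × 0.08194) = 0.931 × (45.53 + (0.8030)) = 0.931 × 46.33 = 43.14 N.

43.1 N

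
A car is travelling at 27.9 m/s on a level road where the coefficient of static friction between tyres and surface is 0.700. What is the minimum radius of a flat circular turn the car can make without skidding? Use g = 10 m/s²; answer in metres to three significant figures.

At the limit, μ_s m g = m v²/r, so r_min = v²/(μ_s g) = (27.9)²/(0.700 × 10.0) = 778.4/7.000 = 111.2 m.

111 m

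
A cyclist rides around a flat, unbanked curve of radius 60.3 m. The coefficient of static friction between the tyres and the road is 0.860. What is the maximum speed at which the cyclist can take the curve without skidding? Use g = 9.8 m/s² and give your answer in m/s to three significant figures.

22.5 m/s

On a flat curve, static friction is the only horizontal force, so it must supply the full centripetal force: μ_s m g = m v²/r.
Mass cancels: v_max = √(μ_s g r) = √(0.860 × 9.8 × 60.3) = √508.2 = 22.54 m/s.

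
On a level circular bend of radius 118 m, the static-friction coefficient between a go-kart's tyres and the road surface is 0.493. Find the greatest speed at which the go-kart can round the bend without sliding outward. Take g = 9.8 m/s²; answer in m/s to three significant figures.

23.9 m/s

The only inward force on a level bend is static friction, so at the limit f_s = μ_s N = μ_s m g = m v²/r.
Mass cancels: v_max = √(μ_s g r) = √(0.493 × 9.8 × 118) = √570.1 = 23.88 m/s.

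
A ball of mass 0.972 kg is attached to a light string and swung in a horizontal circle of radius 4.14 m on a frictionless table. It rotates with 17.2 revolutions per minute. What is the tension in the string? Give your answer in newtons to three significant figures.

13.1 N

ω = 17.2 rev/min × 2π/60 = 1.801 rad/s, so v = ωr = 1.801 × 4.14 = 7.457 m/s.
The tension is the only horizontal force, so it supplies the full centripetal force: T = m v²/r = 0.972 × (7.457)²/4.14 = 0.972 × 55.61/4.14 = 13.06 N.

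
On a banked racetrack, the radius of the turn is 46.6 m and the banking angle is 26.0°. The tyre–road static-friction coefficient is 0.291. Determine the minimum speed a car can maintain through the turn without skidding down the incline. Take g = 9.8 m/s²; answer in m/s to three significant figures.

8.87 m/s

At the minimum speed, friction acts up the slope at its limiting value f = μN. Radially (horizontal, toward centre): N sinθ − μN cosθ = mv²/r. Vertically: N cosθ + μN sinθ = mg.
Dividing: v² = r g (sinθ − μcosθ)/(cosθ + μsinθ).
sinθ − μcosθ = 0.4384 − 0.291×0.8988 = 0.1768; cosθ + μsinθ = 0.8988 + 0.291×0.4384 = 1.026.
v² = 46.6 × 9.8 × 0.1768/1.026 = 78.68 m²/s², so v = 8.870 m/s.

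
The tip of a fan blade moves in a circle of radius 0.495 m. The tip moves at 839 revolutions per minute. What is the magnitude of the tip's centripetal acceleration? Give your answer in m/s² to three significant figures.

3820 m/s²

ω = 839 rev/min × 2π/60 = 87.86 rad/s, so v = ωr = 87.86 × 0.495 = 43.49 m/s.
a_c = v²/r = (43.49)²/0.495 = 1891/0.495 = 3821 m/s².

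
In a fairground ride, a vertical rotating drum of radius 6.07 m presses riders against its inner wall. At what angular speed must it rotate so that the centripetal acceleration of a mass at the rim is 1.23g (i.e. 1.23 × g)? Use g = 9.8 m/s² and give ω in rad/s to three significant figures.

Centripetal acceleration a_c = ω²r. Setting ω²r = 1.23g:
ω = √(1.23g / r) = √(1.23 × 9.8 / 6.07) = √1.986 = 1.409 rad/s.

1.41 rad/s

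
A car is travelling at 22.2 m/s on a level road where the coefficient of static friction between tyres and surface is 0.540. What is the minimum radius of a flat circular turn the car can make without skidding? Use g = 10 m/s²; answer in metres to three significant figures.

91.3 m

At the limit, μ_s m g = m v²/r, so r_min = v²/(μ_s g) = (22.2)²/(0.540 × 10.0) = 492.8/5.400 = 91.27 m.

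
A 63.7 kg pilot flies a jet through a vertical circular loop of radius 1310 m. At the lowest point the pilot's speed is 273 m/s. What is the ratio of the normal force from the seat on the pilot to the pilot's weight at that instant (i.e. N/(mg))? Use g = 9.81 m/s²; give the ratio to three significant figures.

At the bottom, N − mg = mv²/r, so N = m(v²/r + g) and N/(mg) = v²/(rg) + 1 = (273)²/(1310 × 9.81) + 1 = 5.799 + 1 = 6.799.

6.80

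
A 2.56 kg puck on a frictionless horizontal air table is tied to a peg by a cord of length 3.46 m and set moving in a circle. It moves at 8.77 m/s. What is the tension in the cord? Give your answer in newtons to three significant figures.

The tension is the only horizontal force, so it supplies the full centripetal force: T = m v²/r = 2.56 × (8.770)²/3.46 = 2.56 × 76.91/3.46 = 56.91 N.

56.9 N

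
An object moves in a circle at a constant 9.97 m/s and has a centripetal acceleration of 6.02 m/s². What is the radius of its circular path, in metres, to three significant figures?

16.5 m

a_c = v²/r ⇒ r = v²/a_c = (9.97)²/6.02 = 99.40/6.02 = 16.51 m.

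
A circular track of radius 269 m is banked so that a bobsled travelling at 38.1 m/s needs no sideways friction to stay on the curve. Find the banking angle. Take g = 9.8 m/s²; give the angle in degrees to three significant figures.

28.8°

For a frictionless banked turn: horizontally N sinθ = mv²/r and vertically N cosθ = mg.
Dividing: tanθ = v²/(r g) = (38.1)²/(269 × 9.8) = 1452/2636 = 0.5506.
θ = arctan(0.5506) = 28.84°.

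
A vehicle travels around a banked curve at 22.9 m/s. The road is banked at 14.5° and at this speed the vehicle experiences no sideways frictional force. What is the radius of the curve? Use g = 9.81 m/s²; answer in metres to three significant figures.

Frictionless banking: tanθ = v²/(rg), so r = v²/(g tanθ).
r = (22.9)²/(9.81 × tan 14.5°) = 524.4/(9.81 × 0.2586) = 524.4/2.537 = 206.7 m.

207 m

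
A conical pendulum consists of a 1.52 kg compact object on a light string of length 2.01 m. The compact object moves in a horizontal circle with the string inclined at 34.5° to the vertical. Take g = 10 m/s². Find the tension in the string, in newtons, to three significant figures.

Vertically the bob has no acceleration, so T cosθ = mg.
T = mg/cosθ = 1.52 × 10.0 / cos 34.5° = 15.20/0.8241 = 18.44 N.

18.4 N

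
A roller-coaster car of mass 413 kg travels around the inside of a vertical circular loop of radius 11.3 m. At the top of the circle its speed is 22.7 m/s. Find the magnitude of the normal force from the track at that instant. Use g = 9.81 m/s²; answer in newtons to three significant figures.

14800 N

At the top, both N and the weight mg point inward (toward the centre), so N + mg = mv²/r.
N = m(v²/r − g) = 413 × ((22.7)²/11.3 − 9.81) = 413 × (45.60 − 9.81) = 413 × 35.79 = 14780 N.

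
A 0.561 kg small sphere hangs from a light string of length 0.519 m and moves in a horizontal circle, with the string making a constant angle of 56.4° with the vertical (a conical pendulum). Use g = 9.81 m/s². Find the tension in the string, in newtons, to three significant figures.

Vertically the bob has no acceleration, so T cosθ = mg.
T = mg/cosθ = 0.561 × 9.81 / cos 56.4° = 5.503/0.5534 = 9.945 N.

9.94 N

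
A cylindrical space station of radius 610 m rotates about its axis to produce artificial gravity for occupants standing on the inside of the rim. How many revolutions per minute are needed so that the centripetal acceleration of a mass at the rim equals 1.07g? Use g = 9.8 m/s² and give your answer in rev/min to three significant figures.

Require ω²r = 1.07g, so ω = √(1.07 × 9.8/610) = 0.1311 rad/s.
In rev/min: ω × 60/(2π) = 0.1311 × 60/(2π) = 1.252 rev/min.

1.25 rev/min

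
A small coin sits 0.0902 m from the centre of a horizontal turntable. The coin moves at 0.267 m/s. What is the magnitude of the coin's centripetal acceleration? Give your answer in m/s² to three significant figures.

0.790 m/s²

a_c = v²/r = (0.2670)²/0.0902 = 0.07129/0.0902 = 0.7903 m/s².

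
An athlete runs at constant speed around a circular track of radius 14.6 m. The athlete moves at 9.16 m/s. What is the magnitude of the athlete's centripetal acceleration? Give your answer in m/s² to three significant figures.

5.75 m/s²

a_c = v²/r = (9.160)²/14.6 = 83.91/14.6 = 5.747 m/s².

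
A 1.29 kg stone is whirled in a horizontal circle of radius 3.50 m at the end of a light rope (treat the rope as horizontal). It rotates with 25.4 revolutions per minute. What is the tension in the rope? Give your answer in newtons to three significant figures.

31.9 N

ω = 25.4 rev/min × 2π/60 = 2.660 rad/s, so v = ωr = 2.660 × 3.50 = 9.310 m/s.
The tension is the only horizontal force, so it supplies the full centripetal force: T = m v²/r = 1.29 × (9.310)²/3.50 = 1.29 × 86.67/3.50 = 31.94 N.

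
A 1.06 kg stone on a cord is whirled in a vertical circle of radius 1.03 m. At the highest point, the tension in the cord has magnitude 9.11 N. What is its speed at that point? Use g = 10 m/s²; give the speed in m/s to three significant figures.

At the top, T + mg = mv²/r, so v = √(r(T/m + g)) = √(1.03 × (9.11/1.06 + 10.0)) = √(1.03 × 18.59) = √19.15 = 4.376 m/s.

4.38 m/s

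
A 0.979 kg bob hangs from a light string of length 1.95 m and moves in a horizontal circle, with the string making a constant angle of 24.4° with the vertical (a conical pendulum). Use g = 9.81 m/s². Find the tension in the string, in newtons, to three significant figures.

10.5 N

Vertically the bob has no acceleration, so T cosθ = mg.
T = mg/cosθ = 0.979 × 9.81 / cos 24.4° = 9.604/0.9107 = 10.55 N.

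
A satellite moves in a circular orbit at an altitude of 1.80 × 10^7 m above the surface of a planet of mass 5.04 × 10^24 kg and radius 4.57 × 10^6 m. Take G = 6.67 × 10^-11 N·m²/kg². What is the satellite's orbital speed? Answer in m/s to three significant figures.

Orbital radius r = R + h = 4.57 × 10^6 + 1.80 × 10^7 = 2.257 × 10^7 m.
Gravity supplies the centripetal force: G M m / r² = m v² / r, so v = √(GM/r).
v = √(6.67 × 10^-11 × 5.04 × 10^24 / 2.257 × 10^7) = √(1.489 × 10^7) = 3859 m/s.

3860 m/s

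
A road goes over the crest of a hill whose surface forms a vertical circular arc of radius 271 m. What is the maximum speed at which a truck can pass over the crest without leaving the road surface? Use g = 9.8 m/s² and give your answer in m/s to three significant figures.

51.5 m/s

At the crest the centre of the circle is below the truck, so the net downward (centripetal) force is mg − N = mv²/r.
The truck leaves the road when N → 0, giving v_max = √(g r) = √(9.8 × 271) = 51.53 m/s.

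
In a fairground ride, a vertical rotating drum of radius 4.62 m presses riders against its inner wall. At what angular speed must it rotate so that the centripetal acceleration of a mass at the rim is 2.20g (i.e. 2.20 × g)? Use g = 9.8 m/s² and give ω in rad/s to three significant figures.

2.16 rad/s

Centripetal acceleration a_c = ω²r. Setting ω²r = 2.20g:
ω = √(2.20g / r) = √(2.20 × 9.8 / 4.62) = √4.667 = 2.160 rad/s.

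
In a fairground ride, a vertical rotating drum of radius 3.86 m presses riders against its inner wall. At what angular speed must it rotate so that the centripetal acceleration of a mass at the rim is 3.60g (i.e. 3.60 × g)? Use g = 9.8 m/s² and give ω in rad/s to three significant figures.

3.02 rad/s

Centripetal acceleration a_c = ω²r. Setting ω²r = 3.60g:
ω = √(3.60g / r) = √(3.60 × 9.8 / 3.86) = √9.140 = 3.023 rad/s.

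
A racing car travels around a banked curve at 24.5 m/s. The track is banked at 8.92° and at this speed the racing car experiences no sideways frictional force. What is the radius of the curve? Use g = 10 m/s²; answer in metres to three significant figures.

382 m

Frictionless banking: tanθ = v²/(rg), so r = v²/(g tanθ).
r = (24.5)²/(10.0 × tan 8.92°) = 600.2/(10.0 × 0.1570) = 600.2/1.570 = 382.4 m.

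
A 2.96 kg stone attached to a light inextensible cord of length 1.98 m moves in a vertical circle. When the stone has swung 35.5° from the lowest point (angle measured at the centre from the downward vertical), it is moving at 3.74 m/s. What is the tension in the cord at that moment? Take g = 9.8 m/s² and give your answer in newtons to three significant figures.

Take the radial direction toward the centre of the circle as positive. The component of the weight along the string toward the centre is −mg cos φ (φ measured from the bottom), so Newton's second law along the string gives T − mg cos φ = m v²/r.
cos 35.5° = 0.8141, so T = m(v²/r + g cos φ) = 2.96 × ((3.74)²/1.98 + 9.8 × 0.8141) = 2.96 × (7.064 + (7.978)) = 2.96 × 15.04 = 44.53 N.

44.5 N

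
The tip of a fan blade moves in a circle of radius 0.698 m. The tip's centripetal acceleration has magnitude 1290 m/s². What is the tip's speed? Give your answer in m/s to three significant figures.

a_c = v²/r ⇒ v = √(a_c · r) = √(1290 × 0.698) = √900.4 = 30.01 m/s.

30.0 m/s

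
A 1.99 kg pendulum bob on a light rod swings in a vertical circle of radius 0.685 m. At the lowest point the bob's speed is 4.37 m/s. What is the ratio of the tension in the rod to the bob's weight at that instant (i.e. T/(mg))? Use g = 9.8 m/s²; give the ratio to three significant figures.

At the bottom, T − mg = mv²/r, so T = m(v²/r + g) and T/(mg) = v²/(rg) + 1 = (4.37)²/(0.685 × 9.8) + 1 = 2.845 + 1 = 3.845.

3.84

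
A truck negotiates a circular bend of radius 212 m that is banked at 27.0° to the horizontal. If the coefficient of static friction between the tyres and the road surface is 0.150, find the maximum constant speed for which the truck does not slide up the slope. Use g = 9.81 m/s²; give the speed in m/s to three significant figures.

At the maximum speed, friction acts down the slope at its limiting value f = μN. Radially (horizontal, toward centre): N sinθ + μN cosθ = mv²/r. Vertically: N cosθ − μN sinθ = mg.
Dividing: v² = r g (sinθ + μcosθ)/(cosθ − μsinθ).
sinθ + μcosθ = 0.4540 + 0.150×0.8910 = 0.5876; cosθ − μsinθ = 0.8910 − 0.150×0.4540 = 0.8229.
v² = 212 × 9.81 × 0.5876/0.8229 = 1485 m²/s², so v = 38.54 m/s.

38.5 m/s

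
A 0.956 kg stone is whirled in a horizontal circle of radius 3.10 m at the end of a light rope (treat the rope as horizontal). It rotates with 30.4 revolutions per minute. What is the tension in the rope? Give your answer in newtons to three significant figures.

ω = 30.4 rev/min × 2π/60 = 3.183 rad/s, so v = ωr = 3.183 × 3.10 = 9.869 m/s.
The tension is the only horizontal force, so it supplies the full centripetal force: T = m v²/r = 0.956 × (9.869)²/3.10 = 0.956 × 97.39/3.10 = 30.03 N.

30.0 N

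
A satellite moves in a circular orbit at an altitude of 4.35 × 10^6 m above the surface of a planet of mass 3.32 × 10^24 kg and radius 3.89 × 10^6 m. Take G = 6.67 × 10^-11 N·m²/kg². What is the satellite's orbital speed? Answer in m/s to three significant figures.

Orbital radius r = R + h = 3.89 × 10^6 + 4.35 × 10^6 = 8.240 × 10^6 m.
Gravity supplies the centripetal force: G M m / r² = m v² / r, so v = √(GM/r).
v = √(6.67 × 10^-11 × 3.32 × 10^24 / 8.240 × 10^6) = √(2.687 × 10^7) = 5184 m/s.

5180 m/s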